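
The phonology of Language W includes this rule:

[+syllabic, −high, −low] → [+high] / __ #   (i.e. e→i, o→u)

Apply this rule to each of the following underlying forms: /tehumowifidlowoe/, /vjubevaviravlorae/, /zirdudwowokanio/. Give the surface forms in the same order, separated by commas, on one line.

tehumowifidlowoi, vjubevaviravlorai, zirdudwowokaniu

/tehumowifidlowoe/: /e/ is a mid vowel in word-final position, so it raises to [i]. → [tehumowifidlowoi].
/vjubevaviravlorae/: /e/ is a mid vowel in word-final position, so it raises to [i]. → [vjubevaviravlorai].
/zirdudwowokanio/: /o/ is a mid vowel in word-final position, so it raises to [u]. → [zirdudwowokaniu].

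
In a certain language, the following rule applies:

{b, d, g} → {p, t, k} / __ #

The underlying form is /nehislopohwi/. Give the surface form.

nehislopohwi

No segment of /nehislopohwi/ meets the structural description of the rule, so the form surfaces unchanged.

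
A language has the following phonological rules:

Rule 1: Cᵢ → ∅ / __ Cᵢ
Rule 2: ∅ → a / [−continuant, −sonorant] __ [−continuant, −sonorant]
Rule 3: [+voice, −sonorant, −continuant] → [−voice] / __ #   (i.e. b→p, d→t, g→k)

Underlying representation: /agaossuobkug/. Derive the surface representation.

agaosuobakuk

Rule 1 (degemination): /ss/ is a geminate; the first /s/ deletes. /agaossuobkug/ → agaosuobkug.
Rule 2 (stop-cluster a-epenthesis): /b/ and /k/ form a stop–stop cluster, so [a] is inserted between them. /agaosuobkug/ → agaosuobakug.
Rule 3 (final devoicing): /g/ is a voiced stop in word-final position, so it devoices to [k]. /agaosuobakug/ → agaosuobakuk.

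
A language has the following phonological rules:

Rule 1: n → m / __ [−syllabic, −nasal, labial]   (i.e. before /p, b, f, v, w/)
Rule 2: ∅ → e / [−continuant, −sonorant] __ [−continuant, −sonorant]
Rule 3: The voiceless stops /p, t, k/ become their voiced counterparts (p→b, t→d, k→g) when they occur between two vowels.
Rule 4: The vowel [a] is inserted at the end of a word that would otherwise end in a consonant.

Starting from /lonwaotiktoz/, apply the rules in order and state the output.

lomwaodigedoza

Rule 1 (nasal place assimilation): /n/ precedes the labial consonant /w/, so it assimilates in place to [m]. /lonwaotiktoz/ → lomwaotiktoz.
Rule 2 (stop-cluster e-epenthesis): /k/ and /t/ form a stop–stop cluster, so [e] is inserted between them. /lomwaotiktoz/ → lomwaotiketoz.
Rule 3 (intervocalic voicing): /t/ is a voiceless stop between vowels /o/ and /i/, so it voices to [d]. /k/ is a voiceless stop between vowels /i/ and /e/, so it voices to [g]. /t/ is a voiceless stop between vowels /e/ and /o/, so it voices to [d]. /lomwaotiketoz/ → lomwaodigedoz.
Rule 4 (final a-epenthesis): the form ends in the consonant /z/, so [a] is inserted word-finally. /lomwaodigedoz/ → lomwaodigedoza.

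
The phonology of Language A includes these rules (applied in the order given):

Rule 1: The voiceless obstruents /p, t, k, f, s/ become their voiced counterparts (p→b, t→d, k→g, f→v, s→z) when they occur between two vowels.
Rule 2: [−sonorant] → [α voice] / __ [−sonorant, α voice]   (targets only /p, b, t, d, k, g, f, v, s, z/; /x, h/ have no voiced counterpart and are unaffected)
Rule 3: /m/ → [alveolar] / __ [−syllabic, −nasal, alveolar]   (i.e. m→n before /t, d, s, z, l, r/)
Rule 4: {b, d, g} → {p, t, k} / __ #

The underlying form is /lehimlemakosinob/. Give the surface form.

lehinlemagozinop

Rule 1 (intervocalic voicing): /k/ is a voiceless obstruent between vowels /a/ and /o/, so it voices to [g]. /s/ is a voiceless obstruent between vowels /o/ and /i/, so it voices to [z]. /lehimlemakosinob/ → lehimlemagozinob.
Rule 2 (regressive voicing assimilation): no segment meets the environment; /lehimlemagozinob/ is unchanged.
Rule 3 (nasal place assimilation): /m/ precedes the alveolar consonant /l/, so it assimilates in place to [n]. /lehimlemagozinob/ → lehinlemagozinob.
Rule 4 (final devoicing): /b/ is a voiced stop in word-final position, so it devoices to [p]. /lehinlemagozinob/ → lehinlemagozinop.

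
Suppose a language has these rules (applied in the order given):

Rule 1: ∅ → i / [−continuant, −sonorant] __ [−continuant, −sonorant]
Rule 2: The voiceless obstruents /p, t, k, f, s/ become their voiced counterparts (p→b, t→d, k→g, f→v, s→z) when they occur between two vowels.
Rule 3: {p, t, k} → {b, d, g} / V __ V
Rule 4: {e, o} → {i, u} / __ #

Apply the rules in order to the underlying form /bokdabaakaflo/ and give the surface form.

bogidabaagaflu

Rule 1 (stop-cluster i-epenthesis): /k/ and /d/ form a stop–stop cluster, so [i] is inserted between them. /bokdabaakaflo/ → bokidabaakaflo.
Rule 2 (intervocalic voicing): /k/ is a voiceless obstruent between vowels /o/ and /i/, so it voices to [g]. /k/ is a voiceless obstruent between vowels /a/ and /a/, so it voices to [g]. /bokidabaakaflo/ → bogidabaagaflo.
Rule 3 (intervocalic voicing): no segment meets the environment; /bogidabaagaflo/ is unchanged.
Rule 4 (final vowel raising): /o/ is a mid vowel in word-final position, so it raises to [u]. /bogidabaagaflo/ → bogidabaagaflu.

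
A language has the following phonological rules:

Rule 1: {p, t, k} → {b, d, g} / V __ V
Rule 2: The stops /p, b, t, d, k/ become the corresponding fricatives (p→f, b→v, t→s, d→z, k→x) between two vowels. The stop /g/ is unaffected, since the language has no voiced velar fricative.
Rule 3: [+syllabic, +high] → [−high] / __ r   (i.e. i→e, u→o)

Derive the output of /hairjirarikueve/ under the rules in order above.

Rule 1 (intervocalic voicing): /k/ is a voiceless stop between vowels /i/ and /u/, so it voices to [g]. /hairjirarikueve/ → hairjirarigueve.
Rule 2 (intervocalic spirantization): no segment meets the environment; /hairjirarigueve/ is unchanged.
Rule 3 (pre-rhotic lowering): /i/ is a high vowel immediately before /r/, so it lowers to [e]. /i/ is a high vowel immediately before /r/, so it lowers to [e]. /hairjirarigueve/ → haerjerarigueve.

haerjerarigueve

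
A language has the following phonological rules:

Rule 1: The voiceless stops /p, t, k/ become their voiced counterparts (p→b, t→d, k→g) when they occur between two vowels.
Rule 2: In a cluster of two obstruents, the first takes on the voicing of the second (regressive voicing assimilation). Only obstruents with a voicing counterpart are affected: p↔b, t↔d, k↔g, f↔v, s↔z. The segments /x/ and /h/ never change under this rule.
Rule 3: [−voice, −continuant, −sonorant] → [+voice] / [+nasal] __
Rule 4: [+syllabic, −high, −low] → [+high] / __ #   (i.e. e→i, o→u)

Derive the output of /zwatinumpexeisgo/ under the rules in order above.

Rule 1 (intervocalic voicing): /t/ is a voiceless stop between vowels /a/ and /i/, so it voices to [d]. /zwatinumpexeisgo/ → zwadinumpexeisgo.
Rule 2 (regressive voicing assimilation): /s/ precedes the voiced obstruent /g/, so it voices to [z] by assimilation. /zwadinumpexeisgo/ → zwadinumpexeizgo.
Rule 3 (post-nasal voicing): /p/ is a voiceless stop immediately after the nasal /m/, so it voices to [b]. /zwadinumpexeizgo/ → zwadinumbexeizgo.
Rule 4 (final vowel raising): /o/ is a mid vowel in word-final position, so it raises to [u]. /zwadinumbexeizgo/ → zwadinumbexeizgu.

zwadinumbexeizgu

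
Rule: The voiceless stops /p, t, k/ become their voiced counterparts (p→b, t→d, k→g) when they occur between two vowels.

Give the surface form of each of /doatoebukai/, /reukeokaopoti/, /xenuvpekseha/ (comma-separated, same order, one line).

doadoebugai, reugeogaobodi, xenuvpekseha

/doatoebukai/: /t/ is a voiceless stop between vowels /a/ and /o/, so it voices to [d]. /k/ is a voiceless stop between vowels /u/ and /a/, so it voices to [g]. → [doadoebugai].
/reukeokaopoti/: /k/ is a voiceless stop between vowels /u/ and /e/, so it voices to [g]. /k/ is a voiceless stop between vowels /o/ and /a/, so it voices to [g]. /p/ is a voiceless stop between vowels /o/ and /o/, so it voices to [b]. /t/ is a voiceless stop between vowels /o/ and /i/, so it voices to [d]. → [reugeogaobodi].
/xenuvpekseha/: the rule's environment is not met; surfaces unchanged as [xenuvpekseha].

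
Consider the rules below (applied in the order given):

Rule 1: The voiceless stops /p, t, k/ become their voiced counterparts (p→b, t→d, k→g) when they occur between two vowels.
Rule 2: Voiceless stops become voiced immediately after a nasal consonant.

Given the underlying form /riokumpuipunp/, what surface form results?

riogumbuibunb

Rule 1 (intervocalic voicing): /k/ is a voiceless stop between vowels /o/ and /u/, so it voices to [g]. /p/ is a voiceless stop between vowels /i/ and /u/, so it voices to [b]. /riokumpuipunp/ → riogumpuibunp.
Rule 2 (post-nasal voicing): /p/ is a voiceless stop immediately after the nasal /m/, so it voices to [b]. /p/ is a voiceless stop immediately after the nasal /n/, so it voices to [b]. /riogumpuibunp/ → riogumbuibunb.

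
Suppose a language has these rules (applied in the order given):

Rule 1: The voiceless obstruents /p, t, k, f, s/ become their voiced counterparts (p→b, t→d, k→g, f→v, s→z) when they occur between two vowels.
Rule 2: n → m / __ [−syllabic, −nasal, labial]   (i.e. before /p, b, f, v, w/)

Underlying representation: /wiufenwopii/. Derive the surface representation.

Rule 1 (intervocalic voicing): /f/ is a voiceless obstruent between vowels /u/ and /e/, so it voices to [v]. /p/ is a voiceless obstruent between vowels /o/ and /i/, so it voices to [b]. /wiufenwopii/ → wiuvenwobii.
Rule 2 (nasal place assimilation): /n/ precedes the labial consonant /w/, so it assimilates in place to [m]. /wiuvenwobii/ → wiuvemwobii.

wiuvemwobii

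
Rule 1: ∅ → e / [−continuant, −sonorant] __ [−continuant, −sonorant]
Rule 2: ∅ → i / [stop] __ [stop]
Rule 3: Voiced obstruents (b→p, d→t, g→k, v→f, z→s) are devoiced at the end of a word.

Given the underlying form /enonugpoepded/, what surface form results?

Rule 1 (stop-cluster e-epenthesis): /g/ and /p/ form a stop–stop cluster, so [e] is inserted between them. /p/ and /d/ form a stop–stop cluster, so [e] is inserted between them. /enonugpoepded/ → enonugepoepeded.
Rule 2 (stop-cluster i-epenthesis): no segment meets the environment; /enonugepoepeded/ is unchanged.
Rule 3 (final devoicing): /d/ is a voiced obstruent in word-final position, so it devoices to [t]. /enonugepoepeded/ → enonugepoepedet.

enonugepoepedet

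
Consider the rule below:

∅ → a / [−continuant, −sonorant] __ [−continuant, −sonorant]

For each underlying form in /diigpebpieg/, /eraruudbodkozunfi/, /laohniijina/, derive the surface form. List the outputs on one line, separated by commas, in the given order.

/diigpebpieg/: /g/ and /p/ form a stop–stop cluster, so [a] is inserted between them. /b/ and /p/ form a stop–stop cluster, so [a] is inserted between them. → [diigapebapieg].
/eraruudbodkozunfi/: /d/ and /b/ form a stop–stop cluster, so [a] is inserted between them. /d/ and /k/ form a stop–stop cluster, so [a] is inserted between them. → [eraruudabodakozunfi].
/laohniijina/: the rule's environment is not met; surfaces unchanged as [laohniijina].

diigapebapieg, eraruudabodakozunfi, laohniijina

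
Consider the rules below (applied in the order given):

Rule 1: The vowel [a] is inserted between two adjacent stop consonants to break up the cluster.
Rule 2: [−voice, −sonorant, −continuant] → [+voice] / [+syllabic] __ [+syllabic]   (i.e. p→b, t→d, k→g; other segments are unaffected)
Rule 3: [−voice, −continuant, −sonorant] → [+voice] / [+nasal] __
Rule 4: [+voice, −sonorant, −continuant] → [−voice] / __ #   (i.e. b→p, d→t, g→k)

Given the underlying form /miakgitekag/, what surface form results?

miagagidegak

Rule 1 (stop-cluster a-epenthesis): /k/ and /g/ form a stop–stop cluster, so [a] is inserted between them. /miakgitekag/ → miakagitekag.
Rule 2 (intervocalic voicing): /k/ is a voiceless stop between vowels /a/ and /a/, so it voices to [g]. /t/ is a voiceless stop between vowels /i/ and /e/, so it voices to [d]. /k/ is a voiceless stop between vowels /e/ and /a/, so it voices to [g]. /miakagitekag/ → miagagidegag.
Rule 3 (post-nasal voicing): no segment meets the environment; /miagagidegag/ is unchanged.
Rule 4 (final devoicing): /g/ is a voiced stop in word-final position, so it devoices to [k]. /miagagidegag/ → miagagidegak.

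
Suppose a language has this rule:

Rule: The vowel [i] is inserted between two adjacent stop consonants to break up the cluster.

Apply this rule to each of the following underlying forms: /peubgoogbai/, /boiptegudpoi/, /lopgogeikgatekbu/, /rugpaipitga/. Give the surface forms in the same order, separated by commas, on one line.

/peubgoogbai/: /b/ and /g/ form a stop–stop cluster, so [i] is inserted between them. /g/ and /b/ form a stop–stop cluster, so [i] is inserted between them. → [peubigoogibai].
/boiptegudpoi/: /p/ and /t/ form a stop–stop cluster, so [i] is inserted between them. /d/ and /p/ form a stop–stop cluster, so [i] is inserted between them. → [boipitegudipoi].
/lopgogeikgatekbu/: /p/ and /g/ form a stop–stop cluster, so [i] is inserted between them. /k/ and /g/ form a stop–stop cluster, so [i] is inserted between them. /k/ and /b/ form a stop–stop cluster, so [i] is inserted between them. → [lopigogeikigatekibu].
/rugpaipitga/: /g/ and /p/ form a stop–stop cluster, so [i] is inserted between them. /t/ and /g/ form a stop–stop cluster, so [i] is inserted between them. → [rugipaipitiga].

peubigoogibai, boipitegudipoi, lopigogeikigatekibu, rugipaipitiga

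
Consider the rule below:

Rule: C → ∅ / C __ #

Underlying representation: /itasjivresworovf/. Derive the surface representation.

/f/ is the second consonant of a word-final cluster /vf/, so it deletes.
Surface form: [itasjivresworov].

itasjivresworov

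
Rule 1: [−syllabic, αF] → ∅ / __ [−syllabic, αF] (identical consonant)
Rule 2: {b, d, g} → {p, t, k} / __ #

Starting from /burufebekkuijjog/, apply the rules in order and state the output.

burufebekuijok

Rule 1 (degemination): /kk/ is a geminate; the first /k/ deletes. /jj/ is a geminate; the first /j/ deletes. /burufebekkuijjog/ → burufebekuijog.
Rule 2 (final devoicing): /g/ is a voiced stop in word-final position, so it devoices to [k]. /burufebekuijog/ → burufebekuijok.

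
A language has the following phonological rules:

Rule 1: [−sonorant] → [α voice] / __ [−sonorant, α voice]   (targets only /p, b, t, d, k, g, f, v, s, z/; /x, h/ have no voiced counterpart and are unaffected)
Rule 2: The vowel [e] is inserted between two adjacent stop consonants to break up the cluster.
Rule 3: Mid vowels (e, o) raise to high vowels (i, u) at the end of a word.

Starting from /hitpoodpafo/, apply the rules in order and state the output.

hitepootepafu

Rule 1 (regressive voicing assimilation): /d/ precedes the voiceless obstruent /p/, so it devoices to [t] by assimilation. /hitpoodpafo/ → hitpootpafo.
Rule 2 (stop-cluster e-epenthesis): /t/ and /p/ form a stop–stop cluster, so [e] is inserted between them. /t/ and /p/ form a stop–stop cluster, so [e] is inserted between them. /hitpootpafo/ → hitepootepafo.
Rule 3 (final vowel raising): /o/ is a mid vowel in word-final position, so it raises to [u]. /hitepootepafo/ → hitepootepafu.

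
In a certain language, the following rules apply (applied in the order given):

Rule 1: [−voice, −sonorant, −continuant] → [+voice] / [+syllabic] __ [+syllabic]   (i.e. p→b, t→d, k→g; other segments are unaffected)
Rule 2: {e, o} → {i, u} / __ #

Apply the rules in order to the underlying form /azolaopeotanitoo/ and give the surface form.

azolaobeodanidou

Rule 1 (intervocalic voicing): /p/ is a voiceless stop between vowels /o/ and /e/, so it voices to [b]. /t/ is a voiceless stop between vowels /o/ and /a/, so it voices to [d]. /t/ is a voiceless stop between vowels /i/ and /o/, so it voices to [d]. /azolaopeotanitoo/ → azolaobeodanidoo.
Rule 2 (final vowel raising): /o/ is a mid vowel in word-final position, so it raises to [u]. /azolaobeodanidoo/ → azolaobeodanidou.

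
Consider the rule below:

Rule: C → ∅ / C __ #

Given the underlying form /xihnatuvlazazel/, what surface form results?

No segment of /xihnatuvlazazel/ meets the structural description of the rule, so the form surfaces unchanged.

xihnatuvlazazel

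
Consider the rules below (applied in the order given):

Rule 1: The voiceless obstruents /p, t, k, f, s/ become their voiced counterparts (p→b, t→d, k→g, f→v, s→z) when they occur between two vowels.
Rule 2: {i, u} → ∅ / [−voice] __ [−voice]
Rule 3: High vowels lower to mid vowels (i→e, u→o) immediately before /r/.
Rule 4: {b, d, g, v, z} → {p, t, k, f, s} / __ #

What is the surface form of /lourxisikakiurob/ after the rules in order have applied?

Rule 1 (intervocalic voicing): /s/ is a voiceless obstruent between vowels /i/ and /i/, so it voices to [z]. /k/ is a voiceless obstruent between vowels /i/ and /a/, so it voices to [g]. /k/ is a voiceless obstruent between vowels /a/ and /i/, so it voices to [g]. /lourxisikakiurob/ → lourxizigagiurob.
Rule 2 (high vowel syncope): no segment meets the environment; /lourxizigagiurob/ is unchanged.
Rule 3 (pre-rhotic lowering): /u/ is a high vowel immediately before /r/, so it lowers to [o]. /u/ is a high vowel immediately before /r/, so it lowers to [o]. /lourxizigagiurob/ → loorxizigagiorob.
Rule 4 (final devoicing): /b/ is a voiced obstruent in word-final position, so it devoices to [p]. /loorxizigagiorob/ → loorxizigagiorop.

loorxizigagiorop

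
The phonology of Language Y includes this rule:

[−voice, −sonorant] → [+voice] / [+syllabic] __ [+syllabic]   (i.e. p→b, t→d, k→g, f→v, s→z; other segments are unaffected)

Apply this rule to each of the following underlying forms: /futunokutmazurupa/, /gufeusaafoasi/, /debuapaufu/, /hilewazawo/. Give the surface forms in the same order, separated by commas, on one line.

fudunogutmazuruba, guveuzaavoazi, debuabauvu, hilewazawo

/futunokutmazurupa/: /t/ is a voiceless obstruent between vowels /u/ and /u/, so it voices to [d]. /k/ is a voiceless obstruent between vowels /o/ and /u/, so it voices to [g]. /p/ is a voiceless obstruent between vowels /u/ and /a/, so it voices to [b]. → [fudunogutmazuruba].
/gufeusaafoasi/: /f/ is a voiceless obstruent between vowels /u/ and /e/, so it voices to [v]. /s/ is a voiceless obstruent between vowels /u/ and /a/, so it voices to [z]. /f/ is a voiceless obstruent between vowels /a/ and /o/, so it voices to [v]. /s/ is a voiceless obstruent between vowels /a/ and /i/, so it voices to [z]. → [guveuzaavoazi].
/debuapaufu/: /p/ is a voiceless obstruent between vowels /a/ and /a/, so it voices to [b]. /f/ is a voiceless obstruent between vowels /u/ and /u/, so it voices to [v]. → [debuabauvu].
/hilewazawo/: the rule's environment is not met; surfaces unchanged as [hilewazawo].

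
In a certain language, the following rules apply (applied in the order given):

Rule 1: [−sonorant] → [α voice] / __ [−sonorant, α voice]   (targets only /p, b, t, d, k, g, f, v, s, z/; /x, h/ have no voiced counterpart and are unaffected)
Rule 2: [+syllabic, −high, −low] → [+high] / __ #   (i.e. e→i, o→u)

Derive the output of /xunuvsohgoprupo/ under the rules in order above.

Rule 1 (regressive voicing assimilation): /v/ precedes the voiceless obstruent /s/, so it devoices to [f] by assimilation. /xunuvsohgoprupo/ → xunufsohgoprupo.
Rule 2 (final vowel raising): /o/ is a mid vowel in word-final position, so it raises to [u]. /xunufsohgoprupo/ → xunufsohgoprupu.

xunufsohgoprupu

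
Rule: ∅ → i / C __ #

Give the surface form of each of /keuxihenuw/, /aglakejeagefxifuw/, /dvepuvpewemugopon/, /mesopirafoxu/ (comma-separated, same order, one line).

/keuxihenuw/: the form ends in the consonant /w/, so [i] is inserted word-finally. → [keuxihenuwi].
/aglakejeagefxifuw/: the form ends in the consonant /w/, so [i] is inserted word-finally. → [aglakejeagefxifuwi].
/dvepuvpewemugopon/: the form ends in the consonant /n/, so [i] is inserted word-finally. → [dvepuvpewemugoponi].
/mesopirafoxu/: the rule's environment is not met; surfaces unchanged as [mesopirafoxu].

keuxihenuwi, aglakejeagefxifuwi, dvepuvpewemugoponi, mesopirafoxu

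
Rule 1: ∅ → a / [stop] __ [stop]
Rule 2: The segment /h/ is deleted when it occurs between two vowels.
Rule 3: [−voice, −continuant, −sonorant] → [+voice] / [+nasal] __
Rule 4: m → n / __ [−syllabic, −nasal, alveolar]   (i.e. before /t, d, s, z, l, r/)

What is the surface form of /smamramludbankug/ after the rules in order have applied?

smanranludabangug

Rule 1 (stop-cluster a-epenthesis): /d/ and /b/ form a stop–stop cluster, so [a] is inserted between them. /smamramludbankug/ → smamramludabankug.
Rule 2 (intervocalic h-deletion): no segment meets the environment; /smamramludabankug/ is unchanged.
Rule 3 (post-nasal voicing): /k/ is a voiceless stop immediately after the nasal /n/, so it voices to [g]. /smamramludabankug/ → smamramludabangug.
Rule 4 (nasal place assimilation): /m/ precedes the alveolar consonant /r/, so it assimilates in place to [n]. /m/ precedes the alveolar consonant /l/, so it assimilates in place to [n]. /smamramludabangug/ → smanranludabangug.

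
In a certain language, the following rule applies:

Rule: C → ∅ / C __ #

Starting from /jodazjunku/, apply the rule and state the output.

jodazjunku

No segment of /jodazjunku/ meets the structural description of the rule, so the form surfaces unchanged.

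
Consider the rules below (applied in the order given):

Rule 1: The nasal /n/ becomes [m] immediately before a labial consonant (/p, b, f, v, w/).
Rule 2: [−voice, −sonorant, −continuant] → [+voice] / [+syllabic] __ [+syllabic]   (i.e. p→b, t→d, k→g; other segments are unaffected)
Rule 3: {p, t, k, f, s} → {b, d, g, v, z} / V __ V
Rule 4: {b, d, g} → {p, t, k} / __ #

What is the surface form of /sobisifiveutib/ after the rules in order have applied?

sobiziviveudip

Rule 1 (nasal place assimilation): no segment meets the environment; /sobisifiveutib/ is unchanged.
Rule 2 (intervocalic voicing): /t/ is a voiceless stop between vowels /u/ and /i/, so it voices to [d]. /sobisifiveutib/ → sobisifiveudib.
Rule 3 (intervocalic voicing): /s/ is a voiceless obstruent between vowels /i/ and /i/, so it voices to [z]. /f/ is a voiceless obstruent between vowels /i/ and /i/, so it voices to [v]. /sobisifiveudib/ → sobiziviveudib.
Rule 4 (final devoicing): /b/ is a voiced stop in word-final position, so it devoices to [p]. /sobiziviveudib/ → sobiziviveudip.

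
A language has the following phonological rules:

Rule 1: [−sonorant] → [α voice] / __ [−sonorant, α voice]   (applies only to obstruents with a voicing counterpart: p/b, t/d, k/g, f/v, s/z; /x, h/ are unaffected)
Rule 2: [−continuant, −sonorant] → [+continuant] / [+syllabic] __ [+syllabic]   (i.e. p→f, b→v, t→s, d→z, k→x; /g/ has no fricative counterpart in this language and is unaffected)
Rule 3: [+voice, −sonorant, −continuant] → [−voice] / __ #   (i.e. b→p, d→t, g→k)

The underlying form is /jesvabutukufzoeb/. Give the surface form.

Rule 1 (regressive voicing assimilation): /s/ precedes the voiced obstruent /v/, so it voices to [z] by assimilation. /f/ precedes the voiced obstruent /z/, so it voices to [v] by assimilation. /jesvabutukufzoeb/ → jezvabutukuvzoeb.
Rule 2 (intervocalic spirantization): /b/ is a stop between vowels /a/ and /u/, so it spirantizes to the fricative [v]. /t/ is a stop between vowels /u/ and /u/, so it spirantizes to the fricative [s]. /k/ is a stop between vowels /u/ and /u/, so it spirantizes to the fricative [x]. /jezvabutukuvzoeb/ → jezvavusuxuvzoeb.
Rule 3 (final devoicing): /b/ is a voiced stop in word-final position, so it devoices to [p]. /jezvavusuxuvzoeb/ → jezvavusuxuvzoep.

jezvavusuxuvzoep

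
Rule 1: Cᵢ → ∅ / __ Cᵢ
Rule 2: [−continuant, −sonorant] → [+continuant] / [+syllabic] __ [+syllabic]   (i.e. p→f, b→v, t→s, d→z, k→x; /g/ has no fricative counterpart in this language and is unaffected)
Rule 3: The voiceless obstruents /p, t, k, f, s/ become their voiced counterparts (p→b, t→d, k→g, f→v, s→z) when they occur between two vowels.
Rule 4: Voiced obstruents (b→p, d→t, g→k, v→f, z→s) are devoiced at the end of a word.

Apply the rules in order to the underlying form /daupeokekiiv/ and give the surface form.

Rule 1 (degemination): no segment meets the environment; /daupeokekiiv/ is unchanged.
Rule 2 (intervocalic spirantization): /p/ is a stop between vowels /u/ and /e/, so it spirantizes to the fricative [f]. /k/ is a stop between vowels /o/ and /e/, so it spirantizes to the fricative [x]. /k/ is a stop between vowels /e/ and /i/, so it spirantizes to the fricative [x]. /daupeokekiiv/ → daufeoxexiiv.
Rule 3 (intervocalic voicing): /f/ is a voiceless obstruent between vowels /u/ and /e/, so it voices to [v]. /daufeoxexiiv/ → dauveoxexiiv.
Rule 4 (final devoicing): /v/ is a voiced obstruent in word-final position, so it devoices to [f]. /dauveoxexiiv/ → dauveoxexiif.

dauveoxexiif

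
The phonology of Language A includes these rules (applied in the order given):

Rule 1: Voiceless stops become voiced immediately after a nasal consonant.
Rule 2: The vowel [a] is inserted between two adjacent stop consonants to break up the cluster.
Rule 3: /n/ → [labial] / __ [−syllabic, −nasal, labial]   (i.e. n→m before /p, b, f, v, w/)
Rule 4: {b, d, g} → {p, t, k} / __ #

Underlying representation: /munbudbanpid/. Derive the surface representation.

Rule 1 (post-nasal voicing): /p/ is a voiceless stop immediately after the nasal /n/, so it voices to [b]. /munbudbanpid/ → munbudbanbid.
Rule 2 (stop-cluster a-epenthesis): /d/ and /b/ form a stop–stop cluster, so [a] is inserted between them. /munbudbanbid/ → munbudabanbid.
Rule 3 (nasal place assimilation): /n/ precedes the labial consonant /b/, so it assimilates in place to [m]. /n/ precedes the labial consonant /b/, so it assimilates in place to [m]. /munbudabanbid/ → mumbudabambid.
Rule 4 (final devoicing): /d/ is a voiced stop in word-final position, so it devoices to [t]. /mumbudabambid/ → mumbudabambit.

mumbudabambit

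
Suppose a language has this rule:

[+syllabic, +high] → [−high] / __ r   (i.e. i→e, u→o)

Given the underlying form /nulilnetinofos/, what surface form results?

No segment of /nulilnetinofos/ meets the structural description of the rule, so the form surfaces unchanged.

nulilnetinofos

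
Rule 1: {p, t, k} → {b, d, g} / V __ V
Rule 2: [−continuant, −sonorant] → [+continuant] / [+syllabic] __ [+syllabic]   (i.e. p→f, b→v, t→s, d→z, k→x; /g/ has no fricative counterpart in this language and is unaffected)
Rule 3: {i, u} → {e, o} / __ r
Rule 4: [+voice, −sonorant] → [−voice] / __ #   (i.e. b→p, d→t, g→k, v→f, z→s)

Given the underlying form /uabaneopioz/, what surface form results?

uavaneovios

Rule 1 (intervocalic voicing): /p/ is a voiceless stop between vowels /o/ and /i/, so it voices to [b]. /uabaneopioz/ → uabaneobioz.
Rule 2 (intervocalic spirantization): /b/ is a stop between vowels /a/ and /a/, so it spirantizes to the fricative [v]. /b/ is a stop between vowels /o/ and /i/, so it spirantizes to the fricative [v]. /uabaneobioz/ → uavaneovioz.
Rule 3 (pre-rhotic lowering): no segment meets the environment; /uavaneovioz/ is unchanged.
Rule 4 (final devoicing): /z/ is a voiced obstruent in word-final position, so it devoices to [s]. /uavaneovioz/ → uavaneovios.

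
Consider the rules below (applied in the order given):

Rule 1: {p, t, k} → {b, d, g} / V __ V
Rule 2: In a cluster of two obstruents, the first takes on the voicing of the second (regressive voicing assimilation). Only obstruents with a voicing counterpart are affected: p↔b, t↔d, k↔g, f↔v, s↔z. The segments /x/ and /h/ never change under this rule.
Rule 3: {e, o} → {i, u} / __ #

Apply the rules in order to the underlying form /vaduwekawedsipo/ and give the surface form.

vaduwegawetsibu

Rule 1 (intervocalic voicing): /k/ is a voiceless stop between vowels /e/ and /a/, so it voices to [g]. /p/ is a voiceless stop between vowels /i/ and /o/, so it voices to [b]. /vaduwekawedsipo/ → vaduwegawedsibo.
Rule 2 (regressive voicing assimilation): /d/ precedes the voiceless obstruent /s/, so it devoices to [t] by assimilation. /vaduwegawedsibo/ → vaduwegawetsibo.
Rule 3 (final vowel raising): /o/ is a mid vowel in word-final position, so it raises to [u]. /vaduwegawetsibo/ → vaduwegawetsibu.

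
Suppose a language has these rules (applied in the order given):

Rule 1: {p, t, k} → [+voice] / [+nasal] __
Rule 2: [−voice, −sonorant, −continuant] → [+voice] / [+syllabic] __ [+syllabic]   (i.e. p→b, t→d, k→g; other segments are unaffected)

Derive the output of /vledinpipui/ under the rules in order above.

Rule 1 (post-nasal voicing): /p/ is a voiceless stop immediately after the nasal /n/, so it voices to [b]. /vledinpipui/ → vledinbipui.
Rule 2 (intervocalic voicing): /p/ is a voiceless stop between vowels /i/ and /u/, so it voices to [b]. /vledinbipui/ → vledinbibui.

vledinbibui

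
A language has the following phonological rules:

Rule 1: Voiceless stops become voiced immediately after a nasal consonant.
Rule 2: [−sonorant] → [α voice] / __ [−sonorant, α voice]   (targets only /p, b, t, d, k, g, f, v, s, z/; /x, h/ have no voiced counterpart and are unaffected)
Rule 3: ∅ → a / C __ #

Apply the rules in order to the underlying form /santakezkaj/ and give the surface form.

sandakeskaja

Rule 1 (post-nasal voicing): /t/ is a voiceless stop immediately after the nasal /n/, so it voices to [d]. /santakezkaj/ → sandakezkaj.
Rule 2 (regressive voicing assimilation): /z/ precedes the voiceless obstruent /k/, so it devoices to [s] by assimilation. /sandakezkaj/ → sandakeskaj.
Rule 3 (final a-epenthesis): the form ends in the consonant /j/, so [a] is inserted word-finally. /sandakeskaj/ → sandakeskaja.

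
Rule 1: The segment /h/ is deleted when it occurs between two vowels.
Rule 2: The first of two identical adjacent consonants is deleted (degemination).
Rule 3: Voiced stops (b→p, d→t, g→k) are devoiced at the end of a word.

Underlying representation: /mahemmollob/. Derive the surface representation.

Rule 1 (intervocalic h-deletion): /h/ occurs between vowels /a/ and /e/, so it deletes. /mahemmollob/ → maemmollob.
Rule 2 (degemination): /mm/ is a geminate; the first /m/ deletes. /ll/ is a geminate; the first /l/ deletes. /maemmollob/ → maemolob.
Rule 3 (final devoicing): /b/ is a voiced stop in word-final position, so it devoices to [p]. /maemolob/ → maemolop.

maemolop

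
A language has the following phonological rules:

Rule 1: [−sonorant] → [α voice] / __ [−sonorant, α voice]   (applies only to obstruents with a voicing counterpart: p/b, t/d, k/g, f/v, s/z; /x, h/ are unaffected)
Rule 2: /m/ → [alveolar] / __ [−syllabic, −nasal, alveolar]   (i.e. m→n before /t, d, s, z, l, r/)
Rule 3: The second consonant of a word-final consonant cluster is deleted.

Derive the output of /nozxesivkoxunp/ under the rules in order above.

Rule 1 (regressive voicing assimilation): /z/ precedes the voiceless obstruent /x/, so it devoices to [s] by assimilation. /v/ precedes the voiceless obstruent /k/, so it devoices to [f] by assimilation. /nozxesivkoxunp/ → nosxesifkoxunp.
Rule 2 (nasal place assimilation): no segment meets the environment; /nosxesifkoxunp/ is unchanged.
Rule 3 (final cluster simplification): /p/ is the second consonant of a word-final cluster /np/, so it deletes. /nosxesifkoxunp/ → nosxesifkoxun.

nosxesifkoxun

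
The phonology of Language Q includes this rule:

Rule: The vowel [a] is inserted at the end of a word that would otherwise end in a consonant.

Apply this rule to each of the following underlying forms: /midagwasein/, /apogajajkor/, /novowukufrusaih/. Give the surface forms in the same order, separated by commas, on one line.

/midagwasein/: the form ends in the consonant /n/, so [a] is inserted word-finally. → [midagwaseina].
/apogajajkor/: the form ends in the consonant /r/, so [a] is inserted word-finally. → [apogajajkora].
/novowukufrusaih/: the form ends in the consonant /h/, so [a] is inserted word-finally. → [novowukufrusaiha].

midagwaseina, apogajajkora, novowukufrusaiha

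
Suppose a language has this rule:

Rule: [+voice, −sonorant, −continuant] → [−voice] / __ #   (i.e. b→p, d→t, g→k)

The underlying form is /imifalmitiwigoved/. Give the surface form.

imifalmitiwigovet

/d/ is a voiced stop in word-final position, so it devoices to [t].
The other instance of /g/ does not occur in the required environment and remains unchanged.
Surface form: [imifalmitiwigovet].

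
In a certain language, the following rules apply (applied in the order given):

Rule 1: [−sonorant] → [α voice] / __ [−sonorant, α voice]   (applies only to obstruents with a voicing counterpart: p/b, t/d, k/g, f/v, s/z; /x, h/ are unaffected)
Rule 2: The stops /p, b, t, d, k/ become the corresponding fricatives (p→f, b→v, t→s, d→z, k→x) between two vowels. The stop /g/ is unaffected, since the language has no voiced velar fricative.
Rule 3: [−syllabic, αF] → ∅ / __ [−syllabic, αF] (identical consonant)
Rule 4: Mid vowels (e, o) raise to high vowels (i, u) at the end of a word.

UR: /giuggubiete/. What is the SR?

Rule 1 (regressive voicing assimilation): no segment meets the environment; /giuggubiete/ is unchanged.
Rule 2 (intervocalic spirantization): /b/ is a stop between vowels /u/ and /i/, so it spirantizes to the fricative [v]. /t/ is a stop between vowels /e/ and /e/, so it spirantizes to the fricative [s]. /giuggubiete/ → giugguviese.
Rule 3 (degemination): /gg/ is a geminate; the first /g/ deletes. /giugguviese/ → giuguviese.
Rule 4 (final vowel raising): /e/ is a mid vowel in word-final position, so it raises to [i]. /giuguviese/ → giuguviesi.

giuguviesi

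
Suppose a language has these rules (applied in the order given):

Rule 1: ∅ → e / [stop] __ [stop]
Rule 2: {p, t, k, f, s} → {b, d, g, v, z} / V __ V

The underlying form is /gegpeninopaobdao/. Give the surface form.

Rule 1 (stop-cluster e-epenthesis): /g/ and /p/ form a stop–stop cluster, so [e] is inserted between them. /b/ and /d/ form a stop–stop cluster, so [e] is inserted between them. /gegpeninopaobdao/ → gegepeninopaobedao.
Rule 2 (intervocalic voicing): /p/ is a voiceless obstruent between vowels /e/ and /e/, so it voices to [b]. /p/ is a voiceless obstruent between vowels /o/ and /a/, so it voices to [b]. /gegepeninopaobedao/ → gegebeninobaobedao.

gegebeninobaobedao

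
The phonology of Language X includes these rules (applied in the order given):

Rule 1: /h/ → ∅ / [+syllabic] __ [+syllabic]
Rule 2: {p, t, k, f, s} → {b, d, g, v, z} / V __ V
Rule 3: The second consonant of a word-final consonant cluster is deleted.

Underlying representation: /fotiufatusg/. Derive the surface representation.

fodiuvadus

Rule 1 (intervocalic h-deletion): no segment meets the environment; /fotiufatusg/ is unchanged.
Rule 2 (intervocalic voicing): /t/ is a voiceless obstruent between vowels /o/ and /i/, so it voices to [d]. /f/ is a voiceless obstruent between vowels /u/ and /a/, so it voices to [v]. /t/ is a voiceless obstruent between vowels /a/ and /u/, so it voices to [d]. /fotiufatusg/ → fodiuvadusg.
Rule 3 (final cluster simplification): /g/ is the second consonant of a word-final cluster /sg/, so it deletes. /fodiuvadusg/ → fodiuvadus.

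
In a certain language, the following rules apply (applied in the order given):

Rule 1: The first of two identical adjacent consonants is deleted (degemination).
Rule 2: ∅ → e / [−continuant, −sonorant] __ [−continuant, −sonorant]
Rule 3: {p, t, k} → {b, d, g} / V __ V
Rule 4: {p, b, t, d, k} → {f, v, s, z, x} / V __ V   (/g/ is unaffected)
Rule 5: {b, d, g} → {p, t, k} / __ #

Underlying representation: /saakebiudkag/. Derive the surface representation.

Rule 1 (degemination): no segment meets the environment; /saakebiudkag/ is unchanged.
Rule 2 (stop-cluster e-epenthesis): /d/ and /k/ form a stop–stop cluster, so [e] is inserted between them. /saakebiudkag/ → saakebiudekag.
Rule 3 (intervocalic voicing): /k/ is a voiceless stop between vowels /a/ and /e/, so it voices to [g]. /k/ is a voiceless stop between vowels /e/ and /a/, so it voices to [g]. /saakebiudekag/ → saagebiudegag.
Rule 4 (intervocalic spirantization): /b/ is a stop between vowels /e/ and /i/, so it spirantizes to the fricative [v]. /d/ is a stop between vowels /u/ and /e/, so it spirantizes to the fricative [z]. /saagebiudegag/ → saageviuzegag.
Rule 5 (final devoicing): /g/ is a voiced stop in word-final position, so it devoices to [k]. /saageviuzegag/ → saageviuzegak.

saageviuzegak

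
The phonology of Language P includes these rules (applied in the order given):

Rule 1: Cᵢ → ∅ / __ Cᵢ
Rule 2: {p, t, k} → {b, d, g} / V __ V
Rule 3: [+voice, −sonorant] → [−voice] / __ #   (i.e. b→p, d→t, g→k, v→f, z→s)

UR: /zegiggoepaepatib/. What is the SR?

Rule 1 (degemination): /gg/ is a geminate; the first /g/ deletes. /zegiggoepaepatib/ → zegigoepaepatib.
Rule 2 (intervocalic voicing): /p/ is a voiceless stop between vowels /e/ and /a/, so it voices to [b]. /p/ is a voiceless stop between vowels /e/ and /a/, so it voices to [b]. /t/ is a voiceless stop between vowels /a/ and /i/, so it voices to [d]. /zegigoepaepatib/ → zegigoebaebadib.
Rule 3 (final devoicing): /b/ is a voiced obstruent in word-final position, so it devoices to [p]. /zegigoebaebadib/ → zegigoebaebadip.

zegigoebaebadip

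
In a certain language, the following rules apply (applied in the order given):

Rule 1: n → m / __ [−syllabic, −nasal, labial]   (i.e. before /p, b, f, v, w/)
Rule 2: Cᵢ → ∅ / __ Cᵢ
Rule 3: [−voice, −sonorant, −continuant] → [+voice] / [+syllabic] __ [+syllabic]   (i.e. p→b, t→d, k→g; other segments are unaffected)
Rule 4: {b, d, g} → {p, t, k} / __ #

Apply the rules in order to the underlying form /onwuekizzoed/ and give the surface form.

omwuegizoet

Rule 1 (nasal place assimilation): /n/ precedes the labial consonant /w/, so it assimilates in place to [m]. /onwuekizzoed/ → omwuekizzoed.
Rule 2 (degemination): /zz/ is a geminate; the first /z/ deletes. /omwuekizzoed/ → omwuekizoed.
Rule 3 (intervocalic voicing): /k/ is a voiceless stop between vowels /e/ and /i/, so it voices to [g]. /omwuekizoed/ → omwuegizoed.
Rule 4 (final devoicing): /d/ is a voiced stop in word-final position, so it devoices to [t]. /omwuegizoed/ → omwuegizoet.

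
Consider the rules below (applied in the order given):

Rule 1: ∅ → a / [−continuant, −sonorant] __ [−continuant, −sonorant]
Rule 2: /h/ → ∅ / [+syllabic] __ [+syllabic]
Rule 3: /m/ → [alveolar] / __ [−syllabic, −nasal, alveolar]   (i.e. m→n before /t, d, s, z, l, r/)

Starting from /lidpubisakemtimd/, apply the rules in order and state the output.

Rule 1 (stop-cluster a-epenthesis): /d/ and /p/ form a stop–stop cluster, so [a] is inserted between them. /lidpubisakemtimd/ → lidapubisakemtimd.
Rule 2 (intervocalic h-deletion): no segment meets the environment; /lidapubisakemtimd/ is unchanged.
Rule 3 (nasal place assimilation): /m/ precedes the alveolar consonant /t/, so it assimilates in place to [n]. /m/ precedes the alveolar consonant /d/, so it assimilates in place to [n]. /lidapubisakemtimd/ → lidapubisakentind.

lidapubisakentind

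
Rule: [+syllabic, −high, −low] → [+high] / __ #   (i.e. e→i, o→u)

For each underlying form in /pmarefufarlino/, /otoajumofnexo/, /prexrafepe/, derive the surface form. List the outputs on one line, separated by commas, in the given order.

pmarefufarlinu, otoajumofnexu, prexrafepi

/pmarefufarlino/: /o/ is a mid vowel in word-final position, so it raises to [u]. → [pmarefufarlinu].
/otoajumofnexo/: /o/ is a mid vowel in word-final position, so it raises to [u]. → [otoajumofnexu].
/prexrafepe/: /e/ is a mid vowel in word-final position, so it raises to [i]. → [prexrafepi].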